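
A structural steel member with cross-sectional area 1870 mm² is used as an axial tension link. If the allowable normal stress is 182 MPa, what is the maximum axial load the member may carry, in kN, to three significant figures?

340 kN

P_max = σ_allow · A = 182 · 1870 = 340300 N = 340.3 kN.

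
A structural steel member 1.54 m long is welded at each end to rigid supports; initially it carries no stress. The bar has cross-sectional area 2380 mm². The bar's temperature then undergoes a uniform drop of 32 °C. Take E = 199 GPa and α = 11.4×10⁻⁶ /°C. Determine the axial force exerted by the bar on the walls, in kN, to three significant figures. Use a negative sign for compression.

Free thermal expansion αLΔT = 11.4e-6 · 1540 · -32 = -0.5618 mm.
The walls impose strain ε = −(-0.5618)/1540 = 3.6480e-04; σ = Eε = 199000 · 3.6480e-04 = 72.6 MPa.
Wall reaction R = σ·A = 72.6·2380 = 172800 N = 172.8 kN.

173 kN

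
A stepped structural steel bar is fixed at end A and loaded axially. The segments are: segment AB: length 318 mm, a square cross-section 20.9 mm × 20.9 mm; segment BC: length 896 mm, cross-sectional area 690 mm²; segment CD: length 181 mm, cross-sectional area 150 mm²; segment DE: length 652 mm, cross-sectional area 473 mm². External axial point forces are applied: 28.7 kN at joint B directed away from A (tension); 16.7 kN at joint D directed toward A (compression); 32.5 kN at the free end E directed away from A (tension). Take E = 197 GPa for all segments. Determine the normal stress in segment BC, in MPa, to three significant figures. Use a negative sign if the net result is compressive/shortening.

Internal axial forces (sectioning from the free end, tension +): N_DE = 32.5 kN, N_CD = 15.8 kN, N_BC = 15.8 kN, N_AB = 44.5 kN.
σ_BC = N_BC/A_BC = 15800/690 = 22.9 MPa.

22.9 MPa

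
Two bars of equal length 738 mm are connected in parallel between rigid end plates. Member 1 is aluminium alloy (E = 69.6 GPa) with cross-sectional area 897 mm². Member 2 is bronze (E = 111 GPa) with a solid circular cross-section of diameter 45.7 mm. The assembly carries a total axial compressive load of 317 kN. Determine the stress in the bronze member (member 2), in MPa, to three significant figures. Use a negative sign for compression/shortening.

-144 MPa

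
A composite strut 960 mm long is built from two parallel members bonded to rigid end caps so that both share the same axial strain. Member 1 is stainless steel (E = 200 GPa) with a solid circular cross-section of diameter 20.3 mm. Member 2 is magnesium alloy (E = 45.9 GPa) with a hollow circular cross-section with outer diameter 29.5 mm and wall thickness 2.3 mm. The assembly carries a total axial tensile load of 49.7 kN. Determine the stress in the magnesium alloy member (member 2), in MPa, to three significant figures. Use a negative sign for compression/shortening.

30.9 MPa

A_1 = 323.7 mm².
A_2 = 196.5 mm².
Equal strain + equilibrium ⇒ each member carries load in proportion to AE: A₁E₁ = 64730000 N, A₂E₂ = 9021000 N, ΣAE = 73750000 N.
σ₂ = P·E₂/ΣAE = 49700·45900/73750000 = 30.93 MPa.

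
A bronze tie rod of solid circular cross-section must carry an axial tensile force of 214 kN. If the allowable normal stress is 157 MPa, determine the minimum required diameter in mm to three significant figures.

41.7 mm

Required area A ≥ P/σ_allow = 214000/157 = 1363 mm².
For a solid circular section, d ≥ √(4A/π) = 41.66 mm.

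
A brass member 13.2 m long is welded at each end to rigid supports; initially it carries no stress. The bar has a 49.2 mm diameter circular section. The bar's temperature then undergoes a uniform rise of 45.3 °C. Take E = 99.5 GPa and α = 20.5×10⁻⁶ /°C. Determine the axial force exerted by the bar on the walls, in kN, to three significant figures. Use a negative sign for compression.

-176 kN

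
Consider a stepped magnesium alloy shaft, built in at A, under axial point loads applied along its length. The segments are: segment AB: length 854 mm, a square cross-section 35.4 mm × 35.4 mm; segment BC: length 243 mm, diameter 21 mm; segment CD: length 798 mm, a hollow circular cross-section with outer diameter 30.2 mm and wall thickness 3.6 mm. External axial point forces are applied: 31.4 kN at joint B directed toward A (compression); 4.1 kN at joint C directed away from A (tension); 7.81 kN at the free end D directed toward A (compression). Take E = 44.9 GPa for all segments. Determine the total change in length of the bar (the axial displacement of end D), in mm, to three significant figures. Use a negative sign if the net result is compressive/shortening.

-1.05 mm

Internal axial forces (sectioning from the free end, tension +): N_CD = -7.81 kN, N_BC = -3.71 kN, N_AB = -35.11 kN.
A_AB = 1253 mm².
A_BC = 346.4 mm².
A_CD = 300.8 mm².
δ_AB = -35110·854/(1253·44900) = -0.5329 mm
δ_BC = -3710·243/(346.4·44900) = -0.05797 mm
δ_CD = -7810·798/(300.8·44900) = -0.4614 mm
δ = Σδ_i = -1.052 mm.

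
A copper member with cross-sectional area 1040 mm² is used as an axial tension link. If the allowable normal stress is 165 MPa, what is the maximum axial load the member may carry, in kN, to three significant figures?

P_max = σ_allow · A = 165 · 1040 = 171600 N = 171.6 kN.

172 kN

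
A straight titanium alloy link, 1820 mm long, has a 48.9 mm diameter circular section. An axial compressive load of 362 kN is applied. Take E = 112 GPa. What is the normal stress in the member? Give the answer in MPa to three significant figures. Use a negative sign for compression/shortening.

-193 MPa

A = 1878 mm².
σ = N/A = -362000/1878 = -192.8 MPa.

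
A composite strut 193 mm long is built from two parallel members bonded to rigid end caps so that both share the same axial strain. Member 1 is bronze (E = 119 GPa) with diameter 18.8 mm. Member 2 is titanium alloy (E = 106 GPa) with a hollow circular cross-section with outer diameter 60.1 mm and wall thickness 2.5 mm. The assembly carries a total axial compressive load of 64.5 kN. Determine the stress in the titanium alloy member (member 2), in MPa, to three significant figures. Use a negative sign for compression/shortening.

-84.4 MPa

A_1 = 277.6 mm².
A_2 = 452.4 mm².
Equal strain + equilibrium ⇒ each member carries load in proportion to AE: A₁E₁ = 33030000 N, A₂E₂ = 47950000 N, ΣAE = 80990000 N.
σ₂ = P·E₂/ΣAE = -64500·106000/80990000 = -84.42 MPa.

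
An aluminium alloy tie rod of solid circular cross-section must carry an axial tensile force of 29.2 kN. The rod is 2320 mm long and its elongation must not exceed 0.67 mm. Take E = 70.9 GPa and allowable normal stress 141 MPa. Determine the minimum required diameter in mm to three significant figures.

42.6 mm

Required area A ≥ P/σ_allow = 29200/141 = 207.1 mm².
For a solid circular section, d ≥ √(4A/π) = 16.24 mm.
Elongation limit: A ≥ PL/(Eδ_allow) = 29200·2320/(70900·0.67) = 1426 mm² ⇒ d ≥ 42.61 mm.
The elongation limit governs.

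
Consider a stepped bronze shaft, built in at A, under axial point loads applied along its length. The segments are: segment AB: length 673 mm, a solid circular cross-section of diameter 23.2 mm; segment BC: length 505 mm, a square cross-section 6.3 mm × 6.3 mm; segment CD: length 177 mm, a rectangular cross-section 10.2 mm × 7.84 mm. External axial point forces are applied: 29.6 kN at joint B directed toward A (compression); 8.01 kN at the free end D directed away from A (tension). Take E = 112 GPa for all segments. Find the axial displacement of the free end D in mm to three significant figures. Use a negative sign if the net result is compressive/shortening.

0.761 mm

Internal axial forces (sectioning from the free end, tension +): N_CD = 8.01 kN, N_BC = 8.01 kN, N_AB = -21.59 kN.
A_AB = 422.7 mm².
A_BC = 39.69 mm².
A_CD = 79.97 mm².
δ_AB = -21590·673/(422.7·112000) = -0.3069 mm
δ_BC = 8010·505/(39.69·112000) = 0.91 mm
δ_CD = 8010·177/(79.97·112000) = 0.1583 mm
δ = Σδ_i = 0.7614 mm.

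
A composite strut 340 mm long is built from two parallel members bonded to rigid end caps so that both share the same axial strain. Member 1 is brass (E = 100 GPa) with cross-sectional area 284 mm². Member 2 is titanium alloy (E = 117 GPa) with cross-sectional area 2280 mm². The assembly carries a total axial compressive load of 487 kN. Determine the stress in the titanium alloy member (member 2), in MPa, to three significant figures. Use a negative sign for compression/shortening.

-193 MPa

Equal strain + equilibrium ⇒ each member carries load in proportion to AE: A₁E₁ = 28400000 N, A₂E₂ = 266800000 N, ΣAE = 295200000 N.
σ₂ = P·E₂/ΣAE = -487000·117000/295200000 = -193 MPa.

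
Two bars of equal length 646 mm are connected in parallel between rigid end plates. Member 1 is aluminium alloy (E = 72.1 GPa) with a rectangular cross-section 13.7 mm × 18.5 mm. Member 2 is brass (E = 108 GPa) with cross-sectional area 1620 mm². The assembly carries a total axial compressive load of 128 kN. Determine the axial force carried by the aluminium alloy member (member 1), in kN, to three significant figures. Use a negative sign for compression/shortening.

-12.1 kN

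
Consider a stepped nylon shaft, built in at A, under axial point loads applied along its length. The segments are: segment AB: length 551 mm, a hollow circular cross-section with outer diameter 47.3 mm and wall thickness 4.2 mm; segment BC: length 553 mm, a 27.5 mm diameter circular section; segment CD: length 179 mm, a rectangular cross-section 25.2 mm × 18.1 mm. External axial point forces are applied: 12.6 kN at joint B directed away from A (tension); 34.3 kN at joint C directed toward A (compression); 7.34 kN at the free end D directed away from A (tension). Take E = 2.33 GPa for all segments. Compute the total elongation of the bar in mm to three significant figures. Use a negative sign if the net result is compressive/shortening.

-15.5 mm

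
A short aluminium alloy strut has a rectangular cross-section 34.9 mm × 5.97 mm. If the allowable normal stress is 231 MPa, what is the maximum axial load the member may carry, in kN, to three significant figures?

48.1 kN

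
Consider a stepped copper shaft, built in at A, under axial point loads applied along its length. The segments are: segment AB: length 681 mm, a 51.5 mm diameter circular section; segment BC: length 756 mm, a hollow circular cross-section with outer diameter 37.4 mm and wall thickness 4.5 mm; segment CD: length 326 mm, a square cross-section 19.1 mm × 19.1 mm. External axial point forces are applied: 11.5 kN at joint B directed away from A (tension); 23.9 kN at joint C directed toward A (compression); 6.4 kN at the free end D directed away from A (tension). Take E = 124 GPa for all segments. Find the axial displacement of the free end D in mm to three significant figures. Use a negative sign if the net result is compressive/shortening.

-0.199 mm

Internal axial forces (sectioning from the free end, tension +): N_CD = 6.4 kN, N_BC = -17.5 kN, N_AB = -6 kN.
A_AB = 2083 mm².
A_BC = 465.1 mm².
A_CD = 364.8 mm².
δ_AB = -6000·681/(2083·124000) = -0.01582 mm
δ_BC = -17500·756/(465.1·124000) = -0.2294 mm
δ_CD = 6400·326/(364.8·124000) = 0.04612 mm
δ = Σδ_i = -0.1991 mm.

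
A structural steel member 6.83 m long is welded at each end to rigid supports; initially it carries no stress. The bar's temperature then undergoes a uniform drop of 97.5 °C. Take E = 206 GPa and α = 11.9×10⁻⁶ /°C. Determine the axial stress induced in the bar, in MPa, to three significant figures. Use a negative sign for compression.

Free thermal expansion αLΔT = 11.9e-6 · 6830 · -97.5 = -7.925 mm.
The walls impose strain ε = −(-7.925)/6830 = 1.1603e-03; σ = Eε = 206000 · 1.1603e-03 = 239 MPa.

239 MPa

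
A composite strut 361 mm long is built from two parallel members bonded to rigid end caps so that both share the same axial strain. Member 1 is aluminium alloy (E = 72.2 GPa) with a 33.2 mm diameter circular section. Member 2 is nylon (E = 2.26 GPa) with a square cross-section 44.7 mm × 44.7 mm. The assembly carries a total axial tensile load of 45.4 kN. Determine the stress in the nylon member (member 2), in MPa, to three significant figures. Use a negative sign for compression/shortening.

1.53 MPa

A_1 = 865.7 mm².
A_2 = 1998 mm².
Equal strain + equilibrium ⇒ each member carries load in proportion to AE: A₁E₁ = 62500000 N, A₂E₂ = 4516000 N, ΣAE = 67020000 N.
σ₂ = P·E₂/ΣAE = 45400·2260/67020000 = 1.531 MPa.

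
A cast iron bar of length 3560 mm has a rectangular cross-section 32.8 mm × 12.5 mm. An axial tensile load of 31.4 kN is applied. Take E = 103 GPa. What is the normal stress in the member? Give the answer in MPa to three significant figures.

A = 410 mm².
σ = N/A = 31400/410 = 76.59 MPa.

76.6 MPa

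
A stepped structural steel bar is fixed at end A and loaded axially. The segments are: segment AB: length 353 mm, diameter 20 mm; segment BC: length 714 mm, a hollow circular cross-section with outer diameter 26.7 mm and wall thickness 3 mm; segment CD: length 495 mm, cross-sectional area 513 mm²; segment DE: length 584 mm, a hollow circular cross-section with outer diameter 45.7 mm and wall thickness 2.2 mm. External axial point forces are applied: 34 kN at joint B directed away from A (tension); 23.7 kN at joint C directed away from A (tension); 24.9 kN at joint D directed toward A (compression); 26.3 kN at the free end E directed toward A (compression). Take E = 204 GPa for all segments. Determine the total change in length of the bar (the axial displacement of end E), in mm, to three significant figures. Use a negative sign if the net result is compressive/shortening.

-0.888 mm

Internal axial forces (sectioning from the free end, tension +): N_DE = -26.3 kN, N_CD = -51.2 kN, N_BC = -27.5 kN, N_AB = 6.5 kN.
A_AB = 314.2 mm².
A_BC = 223.4 mm².
A_DE = 300.7 mm².
δ_AB = 6500·353/(314.2·204000) = 0.0358 mm
δ_BC = -27500·714/(223.4·204000) = -0.4309 mm
δ_CD = -51200·495/(513·204000) = -0.2422 mm
δ_DE = -26300·584/(300.7·204000) = -0.2504 mm
δ = Σδ_i = -0.8877 mm.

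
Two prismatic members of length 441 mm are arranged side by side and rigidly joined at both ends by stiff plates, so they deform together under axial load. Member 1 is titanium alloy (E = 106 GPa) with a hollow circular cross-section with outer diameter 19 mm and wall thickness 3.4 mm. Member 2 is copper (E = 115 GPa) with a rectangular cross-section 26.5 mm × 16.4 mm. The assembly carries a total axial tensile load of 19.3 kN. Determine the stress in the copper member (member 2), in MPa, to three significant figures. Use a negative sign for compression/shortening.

32.8 MPa

A_1 = 166.6 mm².
A_2 = 434.6 mm².
Equal strain + equilibrium ⇒ each member carries load in proportion to AE: A₁E₁ = 17660000 N, A₂E₂ = 49980000 N, ΣAE = 67640000 N.
σ₂ = P·E₂/ΣAE = 19300·115000/67640000 = 32.81 MPa.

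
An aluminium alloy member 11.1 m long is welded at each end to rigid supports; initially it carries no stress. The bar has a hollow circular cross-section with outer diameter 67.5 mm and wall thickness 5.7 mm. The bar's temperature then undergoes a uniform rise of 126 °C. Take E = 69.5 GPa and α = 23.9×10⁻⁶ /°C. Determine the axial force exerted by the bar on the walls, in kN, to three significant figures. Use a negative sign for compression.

Free thermal expansion αLΔT = 23.9e-6 · 11100 · 126 = 33.43 mm.
The walls impose strain ε = −(33.43)/11100 = -3.0114e-03; σ = Eε = 69500 · -3.0114e-03 = -209.3 MPa.
Wall reaction R = σ·A = -209.3·1107 = -231600 N = -231.6 kN.

-232 kN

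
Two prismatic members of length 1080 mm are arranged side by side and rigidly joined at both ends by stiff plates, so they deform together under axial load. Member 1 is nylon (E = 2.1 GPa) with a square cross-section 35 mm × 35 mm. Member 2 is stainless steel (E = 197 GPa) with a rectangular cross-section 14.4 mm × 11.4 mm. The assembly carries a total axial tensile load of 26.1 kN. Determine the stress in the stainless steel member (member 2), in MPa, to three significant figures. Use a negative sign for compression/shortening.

147 MPa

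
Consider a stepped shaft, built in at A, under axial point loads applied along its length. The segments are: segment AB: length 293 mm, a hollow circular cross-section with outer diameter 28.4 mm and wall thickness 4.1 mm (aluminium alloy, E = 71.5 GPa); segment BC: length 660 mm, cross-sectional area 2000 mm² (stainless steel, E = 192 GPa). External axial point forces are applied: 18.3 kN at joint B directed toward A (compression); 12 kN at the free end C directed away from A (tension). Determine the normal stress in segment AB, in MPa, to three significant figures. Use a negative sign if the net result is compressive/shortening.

-20.1 MPa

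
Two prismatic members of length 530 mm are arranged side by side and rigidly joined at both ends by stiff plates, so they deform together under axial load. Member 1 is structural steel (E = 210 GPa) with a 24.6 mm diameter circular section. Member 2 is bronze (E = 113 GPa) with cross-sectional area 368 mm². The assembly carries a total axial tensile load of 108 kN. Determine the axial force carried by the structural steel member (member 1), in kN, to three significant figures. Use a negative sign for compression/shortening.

A_1 = 475.3 mm².
Equal strain + equilibrium ⇒ each member carries load in proportion to AE: A₁E₁ = 99810000 N, A₂E₂ = 41580000 N, ΣAE = 141400000 N.
F₁ = P·A₁E₁/ΣAE = 108000·99810000/141400000 = 76240 N.

76.2 kN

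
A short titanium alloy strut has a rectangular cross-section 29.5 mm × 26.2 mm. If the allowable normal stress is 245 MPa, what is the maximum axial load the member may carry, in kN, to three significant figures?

A = 772.9 mm².
P_max = σ_allow · A = 245 · 772.9 = 189400 N = 189.4 kN.

189 kN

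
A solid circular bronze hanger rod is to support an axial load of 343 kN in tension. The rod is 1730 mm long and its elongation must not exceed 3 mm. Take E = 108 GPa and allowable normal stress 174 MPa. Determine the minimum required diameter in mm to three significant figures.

50.1 mm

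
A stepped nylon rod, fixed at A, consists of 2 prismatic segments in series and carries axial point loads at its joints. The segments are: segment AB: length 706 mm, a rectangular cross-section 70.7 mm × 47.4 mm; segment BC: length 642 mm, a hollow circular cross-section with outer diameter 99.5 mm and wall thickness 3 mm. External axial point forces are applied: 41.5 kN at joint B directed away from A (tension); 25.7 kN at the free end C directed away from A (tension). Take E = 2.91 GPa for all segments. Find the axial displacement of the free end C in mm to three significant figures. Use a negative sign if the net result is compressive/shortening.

Internal axial forces (sectioning from the free end, tension +): N_BC = 25.7 kN, N_AB = 67.2 kN.
A_AB = 3351 mm².
A_BC = 909.5 mm².
δ_AB = 67200·706/(3351·2910) = 4.865 mm
δ_BC = 25700·642/(909.5·2910) = 6.234 mm
δ = Σδ_i = 11.1 mm.

11.1 mm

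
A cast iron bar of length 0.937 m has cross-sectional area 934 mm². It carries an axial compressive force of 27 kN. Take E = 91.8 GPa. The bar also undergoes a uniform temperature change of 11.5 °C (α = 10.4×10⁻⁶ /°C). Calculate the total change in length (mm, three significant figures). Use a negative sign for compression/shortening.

-0.183 mm

δ_mech = NL/(AE) = -27000·937/(934·91800) = -0.2951 mm.
δ_thermal = αLΔT = 10.4e-6·937·11.5 = 0.1121 mm.
δ = δ_mech + δ_thermal = -0.183 mm.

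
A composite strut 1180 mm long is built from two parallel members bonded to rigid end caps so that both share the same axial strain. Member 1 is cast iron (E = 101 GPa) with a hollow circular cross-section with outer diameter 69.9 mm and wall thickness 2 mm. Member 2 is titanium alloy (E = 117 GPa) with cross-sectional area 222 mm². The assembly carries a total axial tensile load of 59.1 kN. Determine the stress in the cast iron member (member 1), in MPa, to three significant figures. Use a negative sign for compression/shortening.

86.4 MPa

A_1 = 426.6 mm².
Equal strain + equilibrium ⇒ each member carries load in proportion to AE: A₁E₁ = 43090000 N, A₂E₂ = 25970000 N, ΣAE = 69060000 N.
σ₁ = P·E₁/ΣAE = 59100·101000/69060000 = 86.43 MPa.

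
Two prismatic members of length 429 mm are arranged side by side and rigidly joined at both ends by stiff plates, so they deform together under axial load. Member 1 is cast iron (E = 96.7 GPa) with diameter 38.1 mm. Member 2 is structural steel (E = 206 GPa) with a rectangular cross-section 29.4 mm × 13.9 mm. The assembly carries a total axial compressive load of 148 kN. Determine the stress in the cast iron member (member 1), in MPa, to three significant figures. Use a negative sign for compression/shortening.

A_1 = 1140 mm².
A_2 = 408.7 mm².
Equal strain + equilibrium ⇒ each member carries load in proportion to AE: A₁E₁ = 110200000 N, A₂E₂ = 84180000 N, ΣAE = 194400000 N.
σ₁ = P·E₁/ΣAE = -148000·96700/194400000 = -73.61 MPa.

-73.6 MPa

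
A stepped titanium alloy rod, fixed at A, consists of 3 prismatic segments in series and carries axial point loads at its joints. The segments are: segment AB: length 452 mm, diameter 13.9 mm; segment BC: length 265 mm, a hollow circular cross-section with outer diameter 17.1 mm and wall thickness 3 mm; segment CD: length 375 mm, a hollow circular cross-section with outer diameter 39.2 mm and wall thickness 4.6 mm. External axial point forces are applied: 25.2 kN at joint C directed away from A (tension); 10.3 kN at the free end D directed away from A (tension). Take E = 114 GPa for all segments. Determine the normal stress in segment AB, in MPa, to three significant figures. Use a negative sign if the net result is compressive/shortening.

Internal axial forces (sectioning from the free end, tension +): N_CD = 10.3 kN, N_BC = 35.5 kN, N_AB = 35.5 kN.
A_AB = 151.7 mm².
σ_AB = N_AB/A_AB = 35500/151.7 = 233.9 MPa.

234 MPa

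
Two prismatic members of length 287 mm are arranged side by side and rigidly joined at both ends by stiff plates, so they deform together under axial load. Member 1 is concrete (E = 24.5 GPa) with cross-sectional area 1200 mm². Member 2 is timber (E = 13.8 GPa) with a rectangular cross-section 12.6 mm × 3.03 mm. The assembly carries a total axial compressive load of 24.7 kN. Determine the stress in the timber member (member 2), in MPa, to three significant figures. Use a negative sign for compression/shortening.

A_2 = 38.18 mm².
Equal strain + equilibrium ⇒ each member carries load in proportion to AE: A₁E₁ = 29400000 N, A₂E₂ = 526900 N, ΣAE = 29930000 N.
σ₂ = P·E₂/ΣAE = -24700·13800/29930000 = -11.39 MPa.

-11.4 MPa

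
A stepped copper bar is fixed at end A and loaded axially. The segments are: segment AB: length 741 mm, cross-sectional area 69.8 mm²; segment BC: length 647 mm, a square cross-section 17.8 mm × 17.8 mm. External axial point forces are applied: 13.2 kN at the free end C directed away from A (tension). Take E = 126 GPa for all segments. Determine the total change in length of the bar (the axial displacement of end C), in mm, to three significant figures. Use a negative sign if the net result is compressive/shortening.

Internal axial forces (sectioning from the free end, tension +): N_BC = 13.2 kN, N_AB = 13.2 kN.
A_BC = 316.8 mm².
δ_AB = 13200·741/(69.8·126000) = 1.112 mm
δ_BC = 13200·647/(316.8·126000) = 0.2139 mm
δ = Σδ_i = 1.326 mm.

1.33 mm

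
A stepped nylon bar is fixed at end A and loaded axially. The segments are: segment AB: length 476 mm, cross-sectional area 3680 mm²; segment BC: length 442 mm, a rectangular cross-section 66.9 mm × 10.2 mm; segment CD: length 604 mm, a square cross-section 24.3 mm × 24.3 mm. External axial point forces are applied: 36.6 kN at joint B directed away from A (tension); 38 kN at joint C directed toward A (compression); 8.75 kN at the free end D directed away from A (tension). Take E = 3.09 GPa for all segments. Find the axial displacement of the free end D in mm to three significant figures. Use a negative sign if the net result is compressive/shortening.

Internal axial forces (sectioning from the free end, tension +): N_CD = 8.75 kN, N_BC = -29.25 kN, N_AB = 7.35 kN.
A_BC = 682.4 mm².
A_CD = 590.5 mm².
δ_AB = 7350·476/(3680·3090) = 0.3077 mm
δ_BC = -29250·442/(682.4·3090) = -6.131 mm
δ_CD = 8750·604/(590.5·3090) = 2.897 mm
δ = Σδ_i = -2.927 mm.

-2.93 mm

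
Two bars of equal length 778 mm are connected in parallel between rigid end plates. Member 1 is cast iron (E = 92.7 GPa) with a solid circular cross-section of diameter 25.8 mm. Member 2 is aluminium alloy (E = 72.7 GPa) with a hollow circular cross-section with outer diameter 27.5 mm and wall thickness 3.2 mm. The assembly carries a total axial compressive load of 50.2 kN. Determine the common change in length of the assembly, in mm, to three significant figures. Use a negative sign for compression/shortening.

A_1 = 522.8 mm².
A_2 = 244.3 mm².
Equal strain + equilibrium ⇒ each member carries load in proportion to AE: A₁E₁ = 48460000 N, A₂E₂ = 17760000 N, ΣAE = 66220000 N.
δ = PL/ΣAE = -50200·778/66220000 = -0.5898 mm.

-0.590 mm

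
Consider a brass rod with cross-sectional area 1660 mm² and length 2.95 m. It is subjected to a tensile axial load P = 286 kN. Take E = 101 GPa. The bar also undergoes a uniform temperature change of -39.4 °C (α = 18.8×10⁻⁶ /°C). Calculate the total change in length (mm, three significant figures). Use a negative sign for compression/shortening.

δ_mech = NL/(AE) = 286000·2950/(1660·101000) = 5.032 mm.
δ_thermal = αLΔT = 18.8e-6·2950·-39.4 = -2.185 mm.
δ = δ_mech + δ_thermal = 2.847 mm.

2.85 mm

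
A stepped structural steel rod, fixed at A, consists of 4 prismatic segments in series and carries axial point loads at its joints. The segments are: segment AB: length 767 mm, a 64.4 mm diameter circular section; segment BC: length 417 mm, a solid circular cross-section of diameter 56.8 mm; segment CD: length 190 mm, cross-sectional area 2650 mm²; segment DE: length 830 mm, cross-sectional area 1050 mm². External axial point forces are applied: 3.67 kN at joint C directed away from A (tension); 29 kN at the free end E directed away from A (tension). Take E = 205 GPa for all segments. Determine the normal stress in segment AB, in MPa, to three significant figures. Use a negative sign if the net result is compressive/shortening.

Internal axial forces (sectioning from the free end, tension +): N_DE = 29 kN, N_CD = 29 kN, N_BC = 32.67 kN, N_AB = 32.67 kN.
A_AB = 3257 mm².
σ_AB = N_AB/A_AB = 32670/3257 = 10.03 MPa.

10.0 MPa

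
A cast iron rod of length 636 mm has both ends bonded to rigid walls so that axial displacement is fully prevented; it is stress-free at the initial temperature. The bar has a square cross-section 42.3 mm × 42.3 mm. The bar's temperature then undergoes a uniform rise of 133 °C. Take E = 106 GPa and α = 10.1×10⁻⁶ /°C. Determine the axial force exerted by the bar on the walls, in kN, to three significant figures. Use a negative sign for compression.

Free thermal expansion αLΔT = 10.1e-6 · 636 · 133 = 0.8543 mm.
The walls impose strain ε = −(0.8543)/636 = -1.3433e-03; σ = Eε = 106000 · -1.3433e-03 = -142.4 MPa.
Wall reaction R = σ·A = -142.4·1789 = -254800 N = -254.8 kN.

-255 kN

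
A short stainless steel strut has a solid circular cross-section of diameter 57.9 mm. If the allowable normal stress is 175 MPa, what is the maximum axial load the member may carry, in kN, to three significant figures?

461 kN

A = 2633 mm².
P_max = σ_allow · A = 175 · 2633 = 460800 N = 460.8 kN.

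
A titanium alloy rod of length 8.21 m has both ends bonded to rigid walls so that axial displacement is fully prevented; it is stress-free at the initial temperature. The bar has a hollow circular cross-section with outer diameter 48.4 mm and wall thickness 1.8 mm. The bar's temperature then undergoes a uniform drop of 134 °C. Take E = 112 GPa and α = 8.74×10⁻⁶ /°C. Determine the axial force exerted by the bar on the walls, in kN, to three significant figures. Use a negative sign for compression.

Free thermal expansion αLΔT = 8.74e-6 · 8210 · -134 = -9.615 mm.
The walls impose strain ε = −(-9.615)/8210 = 1.1712e-03; σ = Eε = 112000 · 1.1712e-03 = 131.2 MPa.
Wall reaction R = σ·A = 131.2·263.5 = 34570 N = 34.57 kN.

34.6 kN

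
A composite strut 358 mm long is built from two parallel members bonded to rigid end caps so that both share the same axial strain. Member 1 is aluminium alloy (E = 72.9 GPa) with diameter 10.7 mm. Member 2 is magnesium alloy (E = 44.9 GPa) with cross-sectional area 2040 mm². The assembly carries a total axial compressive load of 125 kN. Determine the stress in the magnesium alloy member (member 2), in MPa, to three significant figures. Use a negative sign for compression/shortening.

-57.2 MPa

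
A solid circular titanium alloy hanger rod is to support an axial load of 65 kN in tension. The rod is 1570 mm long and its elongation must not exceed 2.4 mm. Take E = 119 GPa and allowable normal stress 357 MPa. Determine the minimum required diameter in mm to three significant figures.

21.3 mm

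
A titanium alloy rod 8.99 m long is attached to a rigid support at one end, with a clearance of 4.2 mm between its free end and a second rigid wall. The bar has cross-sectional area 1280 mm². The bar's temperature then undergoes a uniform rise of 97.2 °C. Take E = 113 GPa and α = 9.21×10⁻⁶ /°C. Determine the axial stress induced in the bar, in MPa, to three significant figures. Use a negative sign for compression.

-48.4 MPa

Free thermal expansion αLΔT = 9.21e-6 · 8990 · 97.2 = 8.048 mm.
The walls engage after the gap closes; constrained expansion = 8.048 − 4.2 = 3.848 mm.
The walls impose strain ε = −(3.848)/8990 = -4.2803e-04; σ = Eε = 113000 · -4.2803e-04 = -48.37 MPa.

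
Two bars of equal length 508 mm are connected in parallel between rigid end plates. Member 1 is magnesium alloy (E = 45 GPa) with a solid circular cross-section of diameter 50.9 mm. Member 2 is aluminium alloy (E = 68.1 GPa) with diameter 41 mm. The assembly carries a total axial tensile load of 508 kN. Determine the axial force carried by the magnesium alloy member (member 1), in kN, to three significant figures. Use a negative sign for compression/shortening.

256 kN

A_1 = 2035 mm².
A_2 = 1320 mm².
Equal strain + equilibrium ⇒ each member carries load in proportion to AE: A₁E₁ = 91570000 N, A₂E₂ = 89910000 N, ΣAE = 181500000 N.
F₁ = P·A₁E₁/ΣAE = 508000·91570000/181500000 = 256300 N.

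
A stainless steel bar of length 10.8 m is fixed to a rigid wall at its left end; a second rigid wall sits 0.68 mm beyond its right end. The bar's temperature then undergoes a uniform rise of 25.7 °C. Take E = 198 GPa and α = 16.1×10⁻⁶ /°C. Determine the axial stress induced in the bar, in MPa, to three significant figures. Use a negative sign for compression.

Free thermal expansion αLΔT = 16.1e-6 · 10800 · 25.7 = 4.469 mm.
The walls engage after the gap closes; constrained expansion = 4.469 − 0.68 = 3.789 mm.
The walls impose strain ε = −(3.789)/10800 = -3.5081e-04; σ = Eε = 198000 · -3.5081e-04 = -69.46 MPa.

-69.5 MPa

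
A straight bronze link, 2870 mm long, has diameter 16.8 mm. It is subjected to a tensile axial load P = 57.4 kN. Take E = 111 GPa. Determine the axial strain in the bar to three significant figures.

A = 221.7 mm².
σ = N/A = 258.9 MPa; ε = σ/E = 258.9/111000 = 2.333e-03.

0.00233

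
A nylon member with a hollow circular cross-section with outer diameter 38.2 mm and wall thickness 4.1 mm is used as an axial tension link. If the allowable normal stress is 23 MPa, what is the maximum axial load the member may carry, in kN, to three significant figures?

A = 439.2 mm².
P_max = σ_allow · A = 23 · 439.2 = 10100 N = 10.1 kN.

10.1 kN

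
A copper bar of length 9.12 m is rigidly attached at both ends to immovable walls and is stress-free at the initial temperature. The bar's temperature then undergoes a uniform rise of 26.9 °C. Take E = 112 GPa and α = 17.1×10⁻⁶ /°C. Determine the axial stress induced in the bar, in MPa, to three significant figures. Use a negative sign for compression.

-51.5 MPa

Free thermal expansion αLΔT = 17.1e-6 · 9120 · 26.9 = 4.195 mm.
The walls impose strain ε = −(4.195)/9120 = -4.5999e-04; σ = Eε = 112000 · -4.5999e-04 = -51.52 MPa.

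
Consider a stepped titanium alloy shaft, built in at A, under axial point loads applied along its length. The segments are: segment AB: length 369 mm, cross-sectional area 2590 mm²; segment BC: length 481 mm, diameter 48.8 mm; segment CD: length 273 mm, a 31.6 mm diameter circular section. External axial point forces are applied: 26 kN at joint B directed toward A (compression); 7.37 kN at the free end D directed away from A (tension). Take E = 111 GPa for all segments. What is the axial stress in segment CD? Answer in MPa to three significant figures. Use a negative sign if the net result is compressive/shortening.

9.40 MPa

Internal axial forces (sectioning from the free end, tension +): N_CD = 7.37 kN, N_BC = 7.37 kN, N_AB = -18.63 kN.
A_CD = 784.3 mm².
σ_CD = N_CD/A_CD = 7370/784.3 = 9.397 MPa.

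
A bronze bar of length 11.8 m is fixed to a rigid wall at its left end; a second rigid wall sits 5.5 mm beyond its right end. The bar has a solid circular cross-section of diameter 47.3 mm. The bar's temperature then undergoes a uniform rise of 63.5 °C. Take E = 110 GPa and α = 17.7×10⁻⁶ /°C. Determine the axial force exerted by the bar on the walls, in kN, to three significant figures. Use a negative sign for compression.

-127 kN

Free thermal expansion αLΔT = 17.7e-6 · 11800 · 63.5 = 13.26 mm.
The walls engage after the gap closes; constrained expansion = 13.26 − 5.5 = 7.763 mm.
The walls impose strain ε = −(7.763)/11800 = -6.5785e-04; σ = Eε = 110000 · -6.5785e-04 = -72.36 MPa.
Wall reaction R = σ·A = -72.36·1757 = -127200 N = -127.2 kN.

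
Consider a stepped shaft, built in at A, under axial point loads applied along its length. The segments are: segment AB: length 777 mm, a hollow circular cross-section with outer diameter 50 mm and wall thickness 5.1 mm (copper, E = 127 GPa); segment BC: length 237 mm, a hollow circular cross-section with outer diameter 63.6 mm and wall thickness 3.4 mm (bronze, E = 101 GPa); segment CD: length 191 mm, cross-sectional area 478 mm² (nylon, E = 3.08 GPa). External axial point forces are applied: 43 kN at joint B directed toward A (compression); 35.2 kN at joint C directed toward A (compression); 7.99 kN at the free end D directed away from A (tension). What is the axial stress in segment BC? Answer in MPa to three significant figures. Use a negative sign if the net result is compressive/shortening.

-42.3 MPa

Internal axial forces (sectioning from the free end, tension +): N_CD = 7.99 kN, N_BC = -27.21 kN, N_AB = -70.21 kN.
A_BC = 643 mm².
σ_BC = N_BC/A_BC = -27210/643 = -42.32 MPa.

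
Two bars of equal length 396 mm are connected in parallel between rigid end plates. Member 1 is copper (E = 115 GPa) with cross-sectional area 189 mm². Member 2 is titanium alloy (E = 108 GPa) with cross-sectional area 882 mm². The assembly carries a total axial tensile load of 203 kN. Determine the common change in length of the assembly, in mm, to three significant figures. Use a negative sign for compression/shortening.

Equal strain + equilibrium ⇒ each member carries load in proportion to AE: A₁E₁ = 21740000 N, A₂E₂ = 95260000 N, ΣAE = 117000000 N.
δ = PL/ΣAE = 203000·396/117000000 = 0.6871 mm.

0.687 mm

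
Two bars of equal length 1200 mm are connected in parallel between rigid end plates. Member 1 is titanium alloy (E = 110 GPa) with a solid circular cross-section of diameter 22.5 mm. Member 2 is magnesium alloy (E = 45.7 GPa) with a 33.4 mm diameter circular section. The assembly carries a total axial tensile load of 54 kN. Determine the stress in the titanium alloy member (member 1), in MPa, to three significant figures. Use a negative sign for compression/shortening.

A_1 = 397.6 mm².
A_2 = 876.2 mm².
Equal strain + equilibrium ⇒ each member carries load in proportion to AE: A₁E₁ = 43740000 N, A₂E₂ = 40040000 N, ΣAE = 83780000 N.
σ₁ = P·E₁/ΣAE = 54000·110000/83780000 = 70.9 MPa.

70.9 MPa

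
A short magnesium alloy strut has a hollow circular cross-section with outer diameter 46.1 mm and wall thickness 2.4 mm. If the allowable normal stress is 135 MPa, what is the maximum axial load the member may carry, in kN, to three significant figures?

44.5 kN

A = 329.5 mm².
P_max = σ_allow · A = 135 · 329.5 = 44480 N = 44.48 kN.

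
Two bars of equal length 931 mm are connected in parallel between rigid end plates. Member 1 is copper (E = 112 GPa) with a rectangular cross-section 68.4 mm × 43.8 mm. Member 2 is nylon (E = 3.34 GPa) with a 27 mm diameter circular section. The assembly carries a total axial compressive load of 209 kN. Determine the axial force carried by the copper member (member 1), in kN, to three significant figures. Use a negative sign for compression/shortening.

-208 kN

A_1 = 2996 mm².
A_2 = 572.6 mm².
Equal strain + equilibrium ⇒ each member carries load in proportion to AE: A₁E₁ = 335500000 N, A₂E₂ = 1912000 N, ΣAE = 337500000 N.
F₁ = P·A₁E₁/ΣAE = -209000·335500000/337500000 = -207800 N.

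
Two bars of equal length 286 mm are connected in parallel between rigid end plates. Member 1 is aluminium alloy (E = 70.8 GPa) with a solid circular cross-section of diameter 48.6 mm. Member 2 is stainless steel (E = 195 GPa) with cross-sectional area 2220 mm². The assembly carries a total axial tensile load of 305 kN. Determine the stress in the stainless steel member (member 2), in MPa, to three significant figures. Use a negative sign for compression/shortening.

A_1 = 1855 mm².
Equal strain + equilibrium ⇒ each member carries load in proportion to AE: A₁E₁ = 131300000 N, A₂E₂ = 432900000 N, ΣAE = 564200000 N.
σ₂ = P·E₂/ΣAE = 305000·195000/564200000 = 105.4 MPa.

105 MPa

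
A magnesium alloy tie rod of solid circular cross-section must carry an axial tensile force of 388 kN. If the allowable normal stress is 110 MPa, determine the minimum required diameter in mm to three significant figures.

Required area A ≥ P/σ_allow = 388000/110 = 3527 mm².
For a solid circular section, d ≥ √(4A/π) = 67.02 mm.

67.0 mm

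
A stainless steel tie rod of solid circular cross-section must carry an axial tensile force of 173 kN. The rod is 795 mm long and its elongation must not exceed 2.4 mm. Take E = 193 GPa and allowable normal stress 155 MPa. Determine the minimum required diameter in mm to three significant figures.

Required area A ≥ P/σ_allow = 173000/155 = 1116 mm².
For a solid circular section, d ≥ √(4A/π) = 37.7 mm.
Elongation limit: A ≥ PL/(Eδ_allow) = 173000·795/(193000·2.4) = 296.9 mm² ⇒ d ≥ 19.44 mm.
The stress limit governs.

37.7 mm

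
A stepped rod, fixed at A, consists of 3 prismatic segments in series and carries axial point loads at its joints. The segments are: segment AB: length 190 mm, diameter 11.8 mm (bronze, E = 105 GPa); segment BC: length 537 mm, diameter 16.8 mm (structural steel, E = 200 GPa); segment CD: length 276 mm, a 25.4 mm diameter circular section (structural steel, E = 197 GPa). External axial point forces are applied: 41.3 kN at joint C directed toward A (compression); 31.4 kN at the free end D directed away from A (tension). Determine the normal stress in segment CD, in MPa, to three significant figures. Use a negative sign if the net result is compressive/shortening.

62.0 MPa

Internal axial forces (sectioning from the free end, tension +): N_CD = 31.4 kN, N_BC = -9.9 kN, N_AB = -9.9 kN.
A_CD = 506.7 mm².
σ_CD = N_CD/A_CD = 31400/506.7 = 61.97 MPa.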